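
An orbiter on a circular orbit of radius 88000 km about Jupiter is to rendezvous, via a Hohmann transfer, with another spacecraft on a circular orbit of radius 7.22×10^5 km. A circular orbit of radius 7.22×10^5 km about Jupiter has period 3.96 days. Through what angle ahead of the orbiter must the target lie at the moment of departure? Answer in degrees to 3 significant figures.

φ = 104°

From Kepler's third law T² = 4π²r³/μ at r = 7.22×10^5 km, T = 3.96 days = 3.96 × 86400 s = 3.42144×10^5 s: μ = 4π²r³/T² = 1.26927×10^8 km³/s².
Transfer-ellipse semi-major axis a_t = (r₁ + r₂)/2 = (88000 + 7.220×10^5)/2 = 4.050×10^5 km.
The half-period of the transfer ellipse is t = π√(a_t³/μ) = 71871.3 s.
Target angular speed ω₂ = √(μ/r₂³) = 1.83642×10^-5 rad/s.
Angle swept by the target during transfer: ω₂·t = 1.3199 rad = 75.62°.
The orbiter traverses 180° on the transfer ellipse, so the target must lead by 180° − 75.62° = 104°.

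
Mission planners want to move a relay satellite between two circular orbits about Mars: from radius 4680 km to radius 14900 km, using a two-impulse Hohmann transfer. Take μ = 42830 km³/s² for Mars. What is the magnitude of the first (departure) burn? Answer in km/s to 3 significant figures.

Δv₁ = 0.707 km/s

Transfer-ellipse semi-major axis a_t = (r₁ + r₂)/2 = (4680 + 14900)/2 = 9790 km.
Circular speed at r = 4680 km: v_c = √(μ/r) = 3.0252 km/s.
Transfer-orbit speed at the same r (vis-viva, a = a_t): v_t = √[μ(2/r − 1/a_t)] = 3.7321 km/s.
Δv₁ = |v_t − v_c| = |3.7321 − 3.0252| = 0.7069 km/s.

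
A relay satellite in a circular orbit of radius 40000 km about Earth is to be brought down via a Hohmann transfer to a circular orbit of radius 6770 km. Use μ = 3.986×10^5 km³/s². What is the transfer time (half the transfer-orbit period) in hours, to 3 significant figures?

The Hohmann ellipse has a_t = (r₁ + r₂)/2 = 23385 km.
By Kepler's third law the transfer-orbit period is T = 2π√(a_t³/μ), so t = T/2 = 17790 s.
Converting: 17790 s ÷ 3600 s/hour = 4.94 hours.

t = 4.94 hours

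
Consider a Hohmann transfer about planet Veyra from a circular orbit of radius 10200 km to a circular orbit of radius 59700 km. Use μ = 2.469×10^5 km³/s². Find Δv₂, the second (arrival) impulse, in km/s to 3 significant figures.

Δv₂ = 0.935 km/s

The Hohmann ellipse has a_t = (r₁ + r₂)/2 = 34950 km.
On the circular orbit at r = 59700 km, v_c = √(μ/r) = 2.034 km/s.
Vis-viva on the transfer ellipse at r = 59700 km gives v_t = √[μ(2/r − 1/a_t)] = 1.099 km/s.
Δv₂ = |v_t − v_c| = |1.099 − 2.034| = 0.9350 km/s.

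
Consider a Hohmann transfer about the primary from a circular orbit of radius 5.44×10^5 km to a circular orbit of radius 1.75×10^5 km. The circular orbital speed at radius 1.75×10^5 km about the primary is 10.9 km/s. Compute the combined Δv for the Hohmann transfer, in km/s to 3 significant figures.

From the circular-orbit relation v² = μ/r at r = 1.75×10^5 km: μ = v²r = (10.9)² × 1.75×10^5 = 2.07918×10^7 km³/s².
The Hohmann ellipse has a_t = (r₁ + r₂)/2 = 3.595×10^5 km.
At r₁ the circular-orbit speed is v₁ = √(μ/r₁) = 6.182 km/s.
Transfer-orbit speed at r₁ (v² = μ(2/r − 1/a)): v_a = √[μ(2/r₁ − 1/a_t)] = 4.313 km/s.
First burn Δv₁ = |v_a − v₁| = 1.869 km/s.
At r₂, v₂ = √(μ/r₂) = 10.900 km/s.
Transfer-orbit speed at r₂: v_p = √[μ(2/r₂ − 1/a_t)] = 13.408 km/s.
Second burn Δv₂ = |v₂ − v_p| = 2.508 km/s.
Δv = Δv₁ + Δv₂ = 1.869 + 2.508 = 4.377 km/s.

Δv = 4.38 km/s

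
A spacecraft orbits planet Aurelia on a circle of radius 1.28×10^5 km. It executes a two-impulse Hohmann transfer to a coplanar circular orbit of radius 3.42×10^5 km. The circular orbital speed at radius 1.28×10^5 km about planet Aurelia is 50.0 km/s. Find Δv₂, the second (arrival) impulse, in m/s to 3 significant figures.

Δv₂ = 8010 m/s

From the circular-orbit relation v² = μ/r at r = 1.28×10^5 km: μ = v²r = (50.0)² × 1.28×10^5 = 3.20000×10^8 km³/s².
The Hohmann ellipse has a_t = (r₁ + r₂)/2 = 2.350×10^5 km.
Circular speed at r = 3.420×10^5 km: v_c = √(μ/r) = 30.58876 km/s.
Vis-viva on the transfer ellipse at r = 3.420×10^5 km gives v_t = √[μ(2/r − 1/a_t)] = 22.57527 km/s.
Δv₂ = |v_t − v_c| = |22.57527 − 30.58876| = 8.013 km/s.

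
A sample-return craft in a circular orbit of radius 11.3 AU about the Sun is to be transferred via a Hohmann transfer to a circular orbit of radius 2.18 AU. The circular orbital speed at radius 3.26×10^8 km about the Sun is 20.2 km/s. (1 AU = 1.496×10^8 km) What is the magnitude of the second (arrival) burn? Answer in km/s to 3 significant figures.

From the circular-orbit relation v² = μ/r at r = 3.26×10^8 km: μ = v²r = (20.2)² × 3.26×10^8 = 1.33021×10^11 km³/s².
In km: r₁ = 11.3 × 1.496×10^8 = 1.69048×10^9 km; r₂ = 2.18 × 1.496×10^8 = 3.26128×10^8 km.
Semi-major axis of the transfer orbit: a_t = (1.69048×10^9 + 3.26128×10^8)/2 = 1.008304×10^9 km.
On the circular orbit at r = 3.26128×10^8 km, v_c = √(μ/r) = 20.196 km/s.
Transfer-orbit speed at the same r (vis-viva, a = a_t): v_t = √[μ(2/r − 1/a_t)] = 26.150 km/s.
Δv₂ = |v_t − v_c| = |26.150 − 20.196| = 5.954 km/s.

Δv₂ = 5.95 km/s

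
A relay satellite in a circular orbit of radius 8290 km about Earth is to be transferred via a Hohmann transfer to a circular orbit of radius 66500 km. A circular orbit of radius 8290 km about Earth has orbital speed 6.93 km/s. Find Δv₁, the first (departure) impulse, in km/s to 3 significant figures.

Δv₁ = 2.31 km/s

From the circular-orbit relation v² = μ/r at r = 8290 km: μ = v²r = (6.93)² × 8290 = 3.98126×10^5 km³/s².
Transfer-ellipse semi-major axis a_t = (r₁ + r₂)/2 = (8290 + 66500)/2 = 37395 km.
On the circular orbit at r = 8290 km, v_c = √(μ/r) = 6.930 km/s.
Vis-viva on the transfer ellipse at r = 8290 km gives v_t = √[μ(2/r − 1/a_t)] = 9.241 km/s.
Δv₁ = |v_t − v_c| = |9.241 − 6.930| = 2.311 km/s.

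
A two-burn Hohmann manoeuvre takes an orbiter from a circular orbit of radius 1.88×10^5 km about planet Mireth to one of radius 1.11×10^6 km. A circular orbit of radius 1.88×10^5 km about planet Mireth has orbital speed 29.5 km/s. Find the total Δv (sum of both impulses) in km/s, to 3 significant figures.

Δv = 14.7 km/s

From the circular-orbit relation v² = μ/r at r = 1.88×10^5 km: μ = v²r = (29.5)² × 1.88×10^5 = 1.63607×10^8 km³/s².
The Hohmann ellipse has a_t = (r₁ + r₂)/2 = 6.490×10^5 km.
At r₁ the circular-orbit speed is v₁ = √(μ/r₁) = 29.50 km/s.
Transfer-orbit speed at r₁ (vis-viva): v_p = √[μ(2/r₁ − 1/a_t)] = 38.58 km/s.
First burn Δv₁ = |v_p − v₁| = 9.080 km/s.
Circular speed at r₂: v₂ = √(μ/r₂) = 12.14 km/s.
Transfer-orbit speed at r₂: v_a = √[μ(2/r₂ − 1/a_t)] = 6.534 km/s.
Second burn Δv₂ = |v₂ − v_a| = 5.606 km/s.
Δv = Δv₁ + Δv₂ = 9.080 + 5.606 = 14.69 km/s.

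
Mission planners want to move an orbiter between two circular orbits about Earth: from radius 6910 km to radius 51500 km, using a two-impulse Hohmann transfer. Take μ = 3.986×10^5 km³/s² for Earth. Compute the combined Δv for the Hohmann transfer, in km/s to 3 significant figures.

Δv = 3.92 km/s

Semi-major axis of the transfer orbit: a_t = (6910 + 51500)/2 = 29205 km.
At r₁ the circular-orbit speed is v₁ = √(μ/r₁) = 7.595032 km/s.
On the transfer ellipse at r₁, v² = μ(2/r − 1/a) gives v_p = √[μ(2/r₁ − 1/a_t)] = 10.08567 km/s.
First burn Δv₁ = |v_p − v₁| = 2.4906 km/s.
Circular speed at r₂: v₂ = √(μ/r₂) = 2.78205 km/s.
Transfer-orbit speed at r₂: v_a = √[μ(2/r₂ − 1/a_t)] = 1.35324 km/s.
Second burn Δv₂ = |v₂ − v_a| = 1.4288 km/s.
Δv = Δv₁ + Δv₂ = 2.4906 + 1.4288 = 3.919 km/s.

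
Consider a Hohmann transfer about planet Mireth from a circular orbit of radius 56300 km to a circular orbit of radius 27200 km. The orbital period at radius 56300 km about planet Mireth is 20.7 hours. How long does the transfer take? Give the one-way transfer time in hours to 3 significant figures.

From Kepler's third law T² = 4π²r³/μ at r = 56300 km, T = 20.7 hours = 20.7 × 3600 s = 74520 s: μ = 4π²r³/T² = 1.26864×10^6 km³/s².
The Hohmann ellipse has a_t = (r₁ + r₂)/2 = 41750 km.
Half the transfer-orbit period gives t = π√(a_t³/μ) = 23790 s.
Converting: 23790 s ÷ 3600 s/hour = 6.61 hours.

t = 6.61 hours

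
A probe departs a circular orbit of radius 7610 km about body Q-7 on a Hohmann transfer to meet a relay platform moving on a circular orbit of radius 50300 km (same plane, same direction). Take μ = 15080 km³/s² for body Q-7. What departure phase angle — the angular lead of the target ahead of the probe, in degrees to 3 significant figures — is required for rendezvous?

The Hohmann ellipse has a_t = (r₁ + r₂)/2 = 28955 km.
The half-period of the transfer ellipse is t = π√(a_t³/μ) = 1.260×10^5 s.
Target angular speed ω₂ = √(μ/r₂³) = 1.089×10^-5 rad/s.
Angle swept by the target during transfer: ω₂·t = 1.3721 rad = 78.62°.
The probe traverses 180° on the transfer ellipse, so the target must lead by 180° − 78.62° = 101°.

φ = 101°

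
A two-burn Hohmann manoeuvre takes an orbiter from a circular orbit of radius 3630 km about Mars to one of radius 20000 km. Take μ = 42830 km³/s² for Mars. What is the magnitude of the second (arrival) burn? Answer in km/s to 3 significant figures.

Semi-major axis of the transfer orbit: a_t = (3630 + 20000)/2 = 11815 km.
On the circular orbit at r = 20000 km, v_c = √(μ/r) = 1.463386 km/s.
Vis-viva on the transfer ellipse at r = 20000 km gives v_t = √[μ(2/r − 1/a_t)] = 0.8111394 km/s.
Δv₂ = |v_t − v_c| = |0.8111394 − 1.463386| = 0.6522 km/s.

Δv₂ = 0.652 km/s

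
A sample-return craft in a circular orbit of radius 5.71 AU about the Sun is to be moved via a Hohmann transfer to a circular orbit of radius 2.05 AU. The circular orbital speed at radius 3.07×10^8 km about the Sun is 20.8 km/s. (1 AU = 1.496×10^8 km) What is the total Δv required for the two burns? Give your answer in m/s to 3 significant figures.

Δv = 7840 m/s

From the circular-orbit relation v² = μ/r at r = 3.07×10^8 km: μ = v²r = (20.8)² × 3.07×10^8 = 1.32820×10^11 km³/s².
In km: r₁ = 5.71 × 1.496×10^8 = 8.54216×10^8 km; r₂ = 2.05 × 1.496×10^8 = 3.0668×10^8 km.
Semi-major axis of the transfer orbit: a_t = (8.54216×10^8 + 3.0668×10^8)/2 = 5.80448×10^8 km.
Circular speed at r₁: v₁ = √(μ/r₁) = √(1.32820×10^11/8.54216×10^8) = 12.47 km/s.
On the transfer ellipse at r₁, v² = μ(2/r − 1/a) gives v_a = √[μ(2/r₁ − 1/a_t)] = 9.064 km/s.
First burn Δv₁ = |v_a − v₁| = 3.406 km/s.
At r₂, v₂ = √(μ/r₂) = 20.811 km/s.
Transfer-orbit speed at r₂: v_p = √[μ(2/r₂ − 1/a_t)] = 25.246 km/s.
Second burn Δv₂ = |v₂ − v_p| = 4.435 km/s.
Δv = Δv₁ + Δv₂ = 3.406 + 4.435 = 7.841 km/s.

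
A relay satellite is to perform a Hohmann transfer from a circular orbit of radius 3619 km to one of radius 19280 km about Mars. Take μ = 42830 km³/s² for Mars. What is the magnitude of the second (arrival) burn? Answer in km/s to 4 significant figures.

Transfer-ellipse semi-major axis a_t = (r₁ + r₂)/2 = (3619 + 19280)/2 = 11449.5 km.
On the circular orbit at r = 19280 km, v_c = √(μ/r) = 1.4905 km/s.
Transfer-orbit speed at the same r (vis-viva, a = a_t): v_t = √[μ(2/r − 1/a_t)] = 0.83796 km/s.
Δv₂ = |v_t − v_c| = |0.83796 − 1.4905| = 0.6525 km/s.

Δv₂ = 0.6525 km/s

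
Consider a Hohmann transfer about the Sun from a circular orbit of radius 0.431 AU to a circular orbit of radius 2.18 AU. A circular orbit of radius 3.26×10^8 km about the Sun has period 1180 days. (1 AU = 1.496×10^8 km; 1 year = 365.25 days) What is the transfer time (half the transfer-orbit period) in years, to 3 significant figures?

From Kepler's third law T² = 4π²r³/μ at r = 3.26×10^8 km, T = 1180 days = 1180 × 86400 s = 1.01952×10^8 s: μ = 4π²r³/T² = 1.31589×10^11 km³/s².
In km: r₁ = 0.431 × 1.496×10^8 = 6.44776×10^7 km; r₂ = 2.18 × 1.496×10^8 = 3.26128×10^8 km.
Semi-major axis of the transfer orbit: a_t = (6.44776×10^7 + 3.26128×10^8)/2 = 1.953028×10^8 km.
Half the transfer-orbit period gives t = π√(a_t³/μ) = 2.364×10^7 s.
Converting: 2.364×10^7 s ÷ 3.15576×10^7 s/year (365.25 × 86400) = 0.749 years.

t = 0.749 years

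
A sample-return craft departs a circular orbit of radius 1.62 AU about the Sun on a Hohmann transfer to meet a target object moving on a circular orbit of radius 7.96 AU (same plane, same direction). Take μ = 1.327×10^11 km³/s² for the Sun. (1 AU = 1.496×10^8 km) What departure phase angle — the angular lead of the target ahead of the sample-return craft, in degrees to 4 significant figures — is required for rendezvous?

In km: r₁ = 1.62 × 1.496×10^8 = 2.42352×10^8 km; r₂ = 7.96 × 1.496×10^8 = 1.190816×10^9 km.
Transfer-ellipse semi-major axis a_t = (r₁ + r₂)/2 = (2.42352×10^8 + 1.190816×10^9)/2 = 7.16584×10^8 km.
Transfer time t = π√(a_t³/μ) = 1.6543×10^8 s.
Target angular speed ω₂ = √(μ/r₂³) = 8.8648×10^-9 rad/s.
Angle swept by the target during transfer: ω₂·t = 1.4665 rad = 84.02°.
Arrival is 180° from departure on the ellipse, so φ = 180° − 84.02° = 95.98°.

φ = 95.98°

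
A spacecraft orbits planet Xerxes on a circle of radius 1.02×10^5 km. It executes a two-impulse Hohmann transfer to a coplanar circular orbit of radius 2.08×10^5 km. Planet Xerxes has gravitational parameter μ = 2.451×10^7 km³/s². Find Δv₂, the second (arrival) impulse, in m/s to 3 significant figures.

Transfer-ellipse semi-major axis a_t = (r₁ + r₂)/2 = (1.020×10^5 + 2.080×10^5)/2 = 1.550×10^5 km.
On the circular orbit at r = 2.080×10^5 km, v_c = √(μ/r) = 10.855 km/s.
Vis-viva on the transfer ellipse at r = 2.080×10^5 km gives v_t = √[μ(2/r − 1/a_t)] = 8.8059 km/s.
Δv₂ = |v_t − v_c| = |8.8059 − 10.855| = 2.049 km/s.

Δv₂ = 2050 m/s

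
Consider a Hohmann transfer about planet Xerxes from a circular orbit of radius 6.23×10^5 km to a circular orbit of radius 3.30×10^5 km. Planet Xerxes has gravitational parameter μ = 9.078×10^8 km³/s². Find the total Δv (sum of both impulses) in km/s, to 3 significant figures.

Transfer-ellipse semi-major axis a_t = (r₁ + r₂)/2 = (6.230×10^5 + 3.300×10^5)/2 = 4.765×10^5 km.
Circular speed at r₁: v₁ = √(μ/r₁) = √(9.078×10^8/6.230×10^5) = 38.173 km/s.
Transfer-orbit speed at r₁ (v² = μ(2/r − 1/a)): v_a = √[μ(2/r₁ − 1/a_t)] = 31.767 km/s.
First burn Δv₁ = |v_a − v₁| = 6.406 km/s.
At r₂, v₂ = √(μ/r₂) = 52.449 km/s.
Transfer-orbit speed at r₂: v_p = √[μ(2/r₂ − 1/a_t)] = 59.972 km/s.
Second burn Δv₂ = |v₂ − v_p| = 7.523 km/s.
Δv = Δv₁ + Δv₂ = 6.406 + 7.523 = 13.93 km/s.

Δv = 13.9 km/s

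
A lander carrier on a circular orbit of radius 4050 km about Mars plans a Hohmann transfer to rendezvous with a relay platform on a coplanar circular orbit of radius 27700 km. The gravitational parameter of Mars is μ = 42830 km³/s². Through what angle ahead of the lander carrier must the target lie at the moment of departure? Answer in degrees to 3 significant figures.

φ = 102°

Semi-major axis of the transfer orbit: a_t = (4050 + 27700)/2 = 15875 km.
Transfer time t = π√(a_t³/μ) = 30363.12 s.
The target's mean motion on its circular orbit is ω₂ = √(μ/r₂³) = 4.489049×10^-5 rad/s.
Angle swept by the target during transfer: ω₂·t = 1.36302 rad = 78.10°.
The lander carrier traverses 180° on the transfer ellipse, so the target must lead by 180° − 78.10° = 102°.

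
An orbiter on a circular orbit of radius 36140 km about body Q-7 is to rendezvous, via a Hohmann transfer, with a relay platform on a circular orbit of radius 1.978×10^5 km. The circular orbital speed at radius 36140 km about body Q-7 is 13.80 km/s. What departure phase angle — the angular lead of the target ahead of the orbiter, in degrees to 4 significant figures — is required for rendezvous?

φ = 98.15°

From the circular-orbit relation v² = μ/r at r = 36140 km: μ = v²r = (13.80)² × 36140 = 6.88250×10^6 km³/s².
The Hohmann ellipse has a_t = (r₁ + r₂)/2 = 1.1697×10^5 km.
The half-period of the transfer ellipse is t = π√(a_t³/μ) = 47905.8 s.
The target's mean motion on its circular orbit is ω₂ = √(μ/r₂³) = 2.98218×10^-5 rad/s.
Angle swept by the target during transfer: ω₂·t = 1.4286 rad = 81.85°.
The orbiter traverses 180° on the transfer ellipse, so the target must lead by 180° − 81.85° = 98.15°.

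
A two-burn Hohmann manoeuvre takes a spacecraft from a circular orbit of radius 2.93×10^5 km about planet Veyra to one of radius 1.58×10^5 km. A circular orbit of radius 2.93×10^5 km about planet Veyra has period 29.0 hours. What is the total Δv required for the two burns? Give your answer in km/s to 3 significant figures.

From Kepler's third law T² = 4π²r³/μ at r = 2.93×10^5 km, T = 29.0 hours = 29.0 × 3600 s = 1.044×10^5 s: μ = 4π²r³/T² = 9.11091×10^7 km³/s².
Transfer-ellipse semi-major axis a_t = (r₁ + r₂)/2 = (2.930×10^5 + 1.580×10^5)/2 = 2.255×10^5 km.
At r₁ the circular-orbit speed is v₁ = √(μ/r₁) = 17.634 km/s.
On the transfer ellipse at r₁, vis-viva equation gives v_a = √[μ(2/r₁ − 1/a_t)] = 14.761 km/s.
First burn Δv₁ = |v_a − v₁| = 2.873 km/s.
Circular speed at r₂: v₂ = √(μ/r₂) = 24.013 km/s.
Transfer-orbit speed at r₂: v_p = √[μ(2/r₂ − 1/a_t)] = 27.372 km/s.
Second burn Δv₂ = |v₂ − v_p| = 3.359 km/s.
Total Δv = Δv₁ + Δv₂ = 6.232 km/s.

Δv = 6.23 km/s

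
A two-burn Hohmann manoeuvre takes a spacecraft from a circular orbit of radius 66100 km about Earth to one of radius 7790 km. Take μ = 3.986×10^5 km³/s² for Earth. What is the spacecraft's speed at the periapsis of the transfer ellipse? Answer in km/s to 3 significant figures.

v = 9.57 km/s

The Hohmann ellipse has a_t = (r₁ + r₂)/2 = 36945 km.
The periapsis of the transfer ellipse is at r = 7790 km.
Vis-viva: v = √[μ(2/r − 1/a_t)] = √[3.986×10^5 × (2/7790 − 1/36945)] = 9.568 km/s.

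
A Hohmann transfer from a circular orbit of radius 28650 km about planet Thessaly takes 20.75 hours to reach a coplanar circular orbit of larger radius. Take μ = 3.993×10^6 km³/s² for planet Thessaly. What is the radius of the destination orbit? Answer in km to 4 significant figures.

r₂ = 2.337×10^5 km

Transfer time t = 20.75 hours = 74700 s, and t = π√(a_t³/μ).
So a_t = (μ t²/π²)^(1/3) = (3.993×10^6 × (74700)² / π²)^(1/3) = 1.3118×10^5 km.
Since a_t = (r₁ + r₂)/2, r₂ = 2a_t − r₁ = 2×1.3118×10^5 − 28650 = 2.3371×10^5 km.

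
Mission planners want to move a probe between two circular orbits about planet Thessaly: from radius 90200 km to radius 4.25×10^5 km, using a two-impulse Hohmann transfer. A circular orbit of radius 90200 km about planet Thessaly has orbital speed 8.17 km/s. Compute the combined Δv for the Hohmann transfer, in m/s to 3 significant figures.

From the circular-orbit relation v² = μ/r at r = 90200 km: μ = v²r = (8.17)² × 90200 = 6.02075×10^6 km³/s².
Transfer-ellipse semi-major axis a_t = (r₁ + r₂)/2 = (90200 + 4.250×10^5)/2 = 2.576×10^5 km.
Circular speed at r₁: v₁ = √(μ/r₁) = √(6.02075×10^6/90200) = 8.1700 km/s.
Transfer-orbit speed at r₁ (v² = μ(2/r − 1/a)): v_p = √[μ(2/r₁ − 1/a_t)] = 10.494 km/s.
First burn Δv₁ = |v_p − v₁| = 2.324 km/s.
At r₂, v₂ = √(μ/r₂) = 3.764 km/s.
Transfer-orbit speed at r₂: v_a = √[μ(2/r₂ − 1/a_t)] = 2.227 km/s.
Second burn Δv₂ = |v₂ − v_a| = 1.537 km/s.
Δv = Δv₁ + Δv₂ = 2.324 + 1.537 = 3.861 km/s.

Δv = 3860 m/s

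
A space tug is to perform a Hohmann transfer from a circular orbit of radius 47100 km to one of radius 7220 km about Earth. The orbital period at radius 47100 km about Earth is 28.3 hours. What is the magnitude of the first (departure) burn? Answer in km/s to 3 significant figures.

Δv₁ = 1.41 km/s

From Kepler's third law T² = 4π²r³/μ at r = 47100 km, T = 28.3 hours = 28.3 × 3600 s = 1.0188×10^5 s: μ = 4π²r³/T² = 3.97415×10^5 km³/s².
Semi-major axis of the transfer orbit: a_t = (47100 + 7220)/2 = 27160 km.
On the circular orbit at r = 47100 km, v_c = √(μ/r) = 2.905 km/s.
Vis-viva on the transfer ellipse at r = 47100 km gives v_t = √[μ(2/r − 1/a_t)] = 1.498 km/s.
Δv₁ = |v_t − v_c| = |1.498 − 2.905| = 1.407 km/s.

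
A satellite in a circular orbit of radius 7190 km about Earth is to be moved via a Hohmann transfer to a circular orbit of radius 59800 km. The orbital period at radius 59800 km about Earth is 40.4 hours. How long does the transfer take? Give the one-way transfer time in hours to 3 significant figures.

From Kepler's third law T² = 4π²r³/μ at r = 59800 km, T = 40.4 hours = 40.4 × 3600 s = 1.4544×10^5 s: μ = 4π²r³/T² = 3.99113×10^5 km³/s².
Semi-major axis of the transfer orbit: a_t = (7190 + 59800)/2 = 33495 km.
Half the transfer-orbit period gives t = π√(a_t³/μ) = 30480 s.
Converting: 30480 s ÷ 3600 s/hour = 8.47 hours.

t = 8.47 hours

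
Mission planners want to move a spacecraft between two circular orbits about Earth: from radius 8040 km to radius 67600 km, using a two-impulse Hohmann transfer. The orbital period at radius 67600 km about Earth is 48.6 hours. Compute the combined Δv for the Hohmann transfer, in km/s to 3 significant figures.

Δv = 3.68 km/s

From Kepler's third law T² = 4π²r³/μ at r = 67600 km, T = 48.6 hours = 48.6 × 3600 s = 1.7496×10^5 s: μ = 4π²r³/T² = 3.98403×10^5 km³/s².
The Hohmann ellipse has a_t = (r₁ + r₂)/2 = 37820 km.
Circular speed at r₁: v₁ = √(μ/r₁) = √(3.98403×10^5/8040) = 7.039 km/s.
Transfer-orbit speed at r₁ (v² = μ(2/r − 1/a)): v_p = √[μ(2/r₁ − 1/a_t)] = 9.411 km/s.
First burn Δv₁ = |v_p − v₁| = 2.372 km/s.
At r₂, v₂ = √(μ/r₂) = 2.4277 km/s.
Transfer-orbit speed at r₂: v_a = √[μ(2/r₂ − 1/a_t)] = 1.1193 km/s.
Second burn Δv₂ = |v₂ − v_a| = 1.308 km/s.
Δv = Δv₁ + Δv₂ = 2.372 + 1.308 = 3.680 km/s.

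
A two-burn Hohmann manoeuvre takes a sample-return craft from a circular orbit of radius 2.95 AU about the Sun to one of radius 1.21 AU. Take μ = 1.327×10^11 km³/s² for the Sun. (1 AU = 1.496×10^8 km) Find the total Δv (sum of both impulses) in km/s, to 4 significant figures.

Δv = 9.284 km/s

In km: r₁ = 2.95 × 1.496×10^8 = 4.4132×10^8 km; r₂ = 1.21 × 1.496×10^8 = 1.81016×10^8 km.
Semi-major axis of the transfer orbit: a_t = (4.4132×10^8 + 1.81016×10^8)/2 = 3.11168×10^8 km.
At r₁ the circular-orbit speed is v₁ = √(μ/r₁) = 17.3404 km/s.
On the transfer ellipse at r₁, vis-viva equation gives v_a = √[μ(2/r₁ − 1/a_t)] = 13.2257 km/s.
First burn Δv₁ = |v_a − v₁| = 4.115 km/s.
Circular speed at r₂: v₂ = √(μ/r₂) = 27.076 km/s.
Transfer-orbit speed at r₂: v_p = √[μ(2/r₂ − 1/a_t)] = 32.245 km/s.
Second burn Δv₂ = |v₂ − v_p| = 5.169 km/s.
Total Δv = Δv₁ + Δv₂ = 9.284 km/s.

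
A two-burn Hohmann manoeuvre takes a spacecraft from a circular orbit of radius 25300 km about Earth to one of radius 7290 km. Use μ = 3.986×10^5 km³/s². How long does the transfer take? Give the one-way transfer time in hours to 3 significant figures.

t = 2.88 hours

Semi-major axis of the transfer orbit: a_t = (25300 + 7290)/2 = 16295 km.
By Kepler's third law the transfer-orbit period is T = 2π√(a_t³/μ), so t = T/2 = 10351 s.
Converting: 10351 s ÷ 3600 s/hour = 2.88 hours.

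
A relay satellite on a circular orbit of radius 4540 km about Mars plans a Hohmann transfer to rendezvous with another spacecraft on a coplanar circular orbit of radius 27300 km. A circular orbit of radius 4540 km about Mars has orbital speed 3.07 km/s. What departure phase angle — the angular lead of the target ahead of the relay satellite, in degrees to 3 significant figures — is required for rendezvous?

φ = 99.8°

From the circular-orbit relation v² = μ/r at r = 4540 km: μ = v²r = (3.07)² × 4540 = 42789.0 km³/s².
Transfer-ellipse semi-major axis a_t = (r₁ + r₂)/2 = (4540 + 27300)/2 = 15920 km.
The half-period of the transfer ellipse is t = π√(a_t³/μ) = 30510 s.
The target's mean motion on its circular orbit is ω₂ = √(μ/r₂³) = 4.586×10^-5 rad/s.
Angle swept by the target during transfer: ω₂·t = 1.399 rad = 80.16°.
Arrival is 180° from departure on the ellipse, so φ = 180° − 80.16° = 99.8°.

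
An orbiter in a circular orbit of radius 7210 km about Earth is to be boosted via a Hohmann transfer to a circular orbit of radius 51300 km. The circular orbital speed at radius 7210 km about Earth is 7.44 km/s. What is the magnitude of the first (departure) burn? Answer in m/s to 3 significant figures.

Δv₁ = 2410 m/s

From the circular-orbit relation v² = μ/r at r = 7210 km: μ = v²r = (7.44)² × 7210 = 3.99099×10^5 km³/s².
The Hohmann ellipse has a_t = (r₁ + r₂)/2 = 29255 km.
On the circular orbit at r = 7210 km, v_c = √(μ/r) = 7.440 km/s.
Vis-viva on the transfer ellipse at r = 7210 km gives v_t = √[μ(2/r − 1/a_t)] = 9.852 km/s.
Δv₁ = |v_t − v_c| = |9.852 − 7.440| = 2.412 km/s.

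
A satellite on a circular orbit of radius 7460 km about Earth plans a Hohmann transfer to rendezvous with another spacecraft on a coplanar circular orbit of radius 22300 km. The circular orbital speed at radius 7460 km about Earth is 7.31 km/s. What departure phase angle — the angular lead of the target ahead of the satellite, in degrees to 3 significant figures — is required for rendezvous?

φ = 81.9°

From the circular-orbit relation v² = μ/r at r = 7460 km: μ = v²r = (7.31)² × 7460 = 3.98633×10^5 km³/s².
Transfer-ellipse semi-major axis a_t = (r₁ + r₂)/2 = (7460 + 22300)/2 = 14880 km.
The half-period of the transfer ellipse is t = π√(a_t³/μ) = 9031.7 s.
Target angular speed ω₂ = √(μ/r₂³) = 1.8960×10^-4 rad/s.
Angle swept by the target during transfer: ω₂·t = 1.7124 rad = 98.11°.
The satellite traverses 180° on the transfer ellipse, so the target must lead by 180° − 98.11° = 81.9°.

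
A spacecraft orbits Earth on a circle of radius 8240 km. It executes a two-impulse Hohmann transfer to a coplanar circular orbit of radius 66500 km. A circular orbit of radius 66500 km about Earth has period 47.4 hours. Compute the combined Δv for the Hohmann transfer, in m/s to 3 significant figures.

From Kepler's third law T² = 4π²r³/μ at r = 66500 km, T = 47.4 hours = 47.4 × 3600 s = 1.7064×10^5 s: μ = 4π²r³/T² = 3.98715×10^5 km³/s².
Transfer-ellipse semi-major axis a_t = (r₁ + r₂)/2 = (8240 + 66500)/2 = 37370 km.
At r₁ the circular-orbit speed is v₁ = √(μ/r₁) = 6.956 km/s.
Transfer-orbit speed at r₁ (v² = μ(2/r − 1/a)): v_p = √[μ(2/r₁ − 1/a_t)] = 9.279 km/s.
First burn Δv₁ = |v_p − v₁| = 2.323 km/s.
Circular speed at r₂: v₂ = √(μ/r₂) = 2.449 km/s.
Transfer-orbit speed at r₂: v_a = √[μ(2/r₂ − 1/a_t)] = 1.150 km/s.
Second burn Δv₂ = |v₂ − v_a| = 1.299 km/s.
Δv = Δv₁ + Δv₂ = 2.323 + 1.299 = 3.622 km/s.

Δv = 3620 m/s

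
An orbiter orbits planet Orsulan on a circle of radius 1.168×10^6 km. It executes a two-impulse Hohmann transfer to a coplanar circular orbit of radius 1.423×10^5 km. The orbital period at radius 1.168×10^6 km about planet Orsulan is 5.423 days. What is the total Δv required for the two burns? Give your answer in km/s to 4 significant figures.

Δv = 23.41 km/s

From Kepler's third law T² = 4π²r³/μ at r = 1.168×10^6 km, T = 5.423 days = 5.423 × 86400 s = 4.685472×10^5 s: μ = 4π²r³/T² = 2.86538×10^8 km³/s².
Transfer-ellipse semi-major axis a_t = (r₁ + r₂)/2 = (1.168×10^6 + 1.423×10^5)/2 = 6.5515×10^5 km.
At r₁ the circular-orbit speed is v₁ = √(μ/r₁) = 15.6628 km/s.
Transfer-orbit speed at r₁ (vis-viva equation): v_a = √[μ(2/r₁ − 1/a_t)] = 7.29964 km/s.
First burn Δv₁ = |v_a − v₁| = 8.3632 km/s.
Circular speed at r₂: v₂ = √(μ/r₂) = 44.8733 km/s.
Transfer-orbit speed at r₂: v_p = √[μ(2/r₂ − 1/a_t)] = 59.9155 km/s.
Second burn Δv₂ = |v₂ − v_p| = 15.042 km/s.
Δv = Δv₁ + Δv₂ = 8.3632 + 15.042 = 23.41 km/s.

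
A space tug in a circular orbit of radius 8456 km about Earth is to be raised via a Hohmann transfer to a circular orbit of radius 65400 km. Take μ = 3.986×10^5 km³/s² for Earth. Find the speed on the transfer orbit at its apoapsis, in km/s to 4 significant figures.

v = 1.181 km/s

Semi-major axis of the transfer orbit: a_t = (8456 + 65400)/2 = 36928 km.
The apoapsis of the transfer ellipse is at r = 65400 km.
From the vis-viva equation, v = √[μ(2/r − 1/a_t)] = 1.181 km/s.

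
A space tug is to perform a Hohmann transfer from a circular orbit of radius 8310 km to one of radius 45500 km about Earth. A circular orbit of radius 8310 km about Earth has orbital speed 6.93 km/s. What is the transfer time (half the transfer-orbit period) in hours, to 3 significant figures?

From the circular-orbit relation v² = μ/r at r = 8310 km: μ = v²r = (6.93)² × 8310 = 3.99087×10^5 km³/s².
Transfer-ellipse semi-major axis a_t = (r₁ + r₂)/2 = (8310 + 45500)/2 = 26905 km.
By Kepler's third law the transfer-orbit period is T = 2π√(a_t³/μ), so t = T/2 = 21950 s.
Converting: 21950 s ÷ 3600 s/hour = 6.10 hours.

t = 6.10 hours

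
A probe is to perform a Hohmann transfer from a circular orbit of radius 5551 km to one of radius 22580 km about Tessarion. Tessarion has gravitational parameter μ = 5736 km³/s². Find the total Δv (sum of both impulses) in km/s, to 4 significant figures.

Semi-major axis of the transfer orbit: a_t = (5551 + 22580)/2 = 14065.5 km.
At r₁ the circular-orbit speed is v₁ = √(μ/r₁) = 1.01653 km/s.
On the transfer ellipse at r₁, vis-viva equation gives v_p = √[μ(2/r₁ − 1/a_t)] = 1.28796 km/s.
First burn Δv₁ = |v_p − v₁| = 0.2714 km/s.
At r₂, v₂ = √(μ/r₂) = 0.5040 km/s.
Transfer-orbit speed at r₂: v_a = √[μ(2/r₂ − 1/a_t)] = 0.3166 km/s.
Second burn Δv₂ = |v₂ − v_a| = 0.1874 km/s.
Total Δv = Δv₁ + Δv₂ = 0.4588 km/s.

Δv = 0.4588 km/s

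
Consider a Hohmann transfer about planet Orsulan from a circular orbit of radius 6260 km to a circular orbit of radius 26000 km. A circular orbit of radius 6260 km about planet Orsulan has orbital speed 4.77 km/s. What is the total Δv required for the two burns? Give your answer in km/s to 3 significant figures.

Δv = 2.17 km/s

From the circular-orbit relation v² = μ/r at r = 6260 km: μ = v²r = (4.77)² × 6260 = 1.42433×10^5 km³/s².
Semi-major axis of the transfer orbit: a_t = (6260 + 26000)/2 = 16130 km.
Circular speed at r₁: v₁ = √(μ/r₁) = √(1.42433×10^5/6260) = 4.770 km/s.
Transfer-orbit speed at r₁ (v² = μ(2/r − 1/a)): v_p = √[μ(2/r₁ − 1/a_t)] = 6.056 km/s.
First burn Δv₁ = |v_p − v₁| = 1.286 km/s.
Circular speed at r₂: v₂ = √(μ/r₂) = 2.3405551 km/s.
Transfer-orbit speed at r₂: v_a = √[μ(2/r₂ − 1/a_t)] = 1.4581052 km/s.
Second burn Δv₂ = |v₂ − v_a| = 0.8824 km/s.
Δv = Δv₁ + Δv₂ = 1.286 + 0.8824 = 2.168 km/s.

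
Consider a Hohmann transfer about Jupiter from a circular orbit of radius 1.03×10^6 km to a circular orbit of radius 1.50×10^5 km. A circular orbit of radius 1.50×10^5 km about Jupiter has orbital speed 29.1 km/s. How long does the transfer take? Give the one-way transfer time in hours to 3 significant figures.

t = 35.1 hours

From the circular-orbit relation v² = μ/r at r = 1.50×10^5 km: μ = v²r = (29.1)² × 1.50×10^5 = 1.27022×10^8 km³/s².
Semi-major axis of the transfer orbit: a_t = (1.030×10^6 + 1.500×10^5)/2 = 5.900×10^5 km.
Half the transfer-orbit period gives t = π√(a_t³/μ) = 1.263×10^5 s.
Converting: 1.263×10^5 s ÷ 3600 s/hour = 35.1 hours.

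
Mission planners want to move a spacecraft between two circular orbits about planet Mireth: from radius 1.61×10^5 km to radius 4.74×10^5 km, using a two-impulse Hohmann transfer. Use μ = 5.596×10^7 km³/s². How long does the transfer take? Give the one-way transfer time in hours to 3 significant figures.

Semi-major axis of the transfer orbit: a_t = (1.610×10^5 + 4.740×10^5)/2 = 3.175×10^5 km.
By Kepler's third law the transfer-orbit period is T = 2π√(a_t³/μ), so t = T/2 = 75130 s.
Converting: 75130 s ÷ 3600 s/hour = 20.9 hours.

t = 20.9 hours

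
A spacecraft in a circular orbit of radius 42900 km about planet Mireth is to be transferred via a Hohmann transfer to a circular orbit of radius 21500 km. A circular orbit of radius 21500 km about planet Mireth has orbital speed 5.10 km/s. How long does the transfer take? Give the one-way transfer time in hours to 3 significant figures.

From the circular-orbit relation v² = μ/r at r = 21500 km: μ = v²r = (5.10)² × 21500 = 5.59215×10^5 km³/s².
The Hohmann ellipse has a_t = (r₁ + r₂)/2 = 32200 km.
Half the transfer-orbit period gives t = π√(a_t³/μ) = 24270 s.
Converting: 24270 s ÷ 3600 s/hour = 6.74 hours.

t = 6.74 hours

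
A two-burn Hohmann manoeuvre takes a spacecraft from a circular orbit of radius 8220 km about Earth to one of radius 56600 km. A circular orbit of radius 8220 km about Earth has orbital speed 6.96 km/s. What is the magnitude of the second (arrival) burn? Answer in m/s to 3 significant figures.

Δv₂ = 1320 m/s

From the circular-orbit relation v² = μ/r at r = 8220 km: μ = v²r = (6.96)² × 8220 = 3.98190×10^5 km³/s².
The Hohmann ellipse has a_t = (r₁ + r₂)/2 = 32410 km.
Circular speed at r = 56600 km: v_c = √(μ/r) = 2.6524 km/s.
Vis-viva on the transfer ellipse at r = 56600 km gives v_t = √[μ(2/r − 1/a_t)] = 1.3358 km/s.
Δv₂ = |v_t − v_c| = |1.3358 − 2.6524| = 1.317 km/s.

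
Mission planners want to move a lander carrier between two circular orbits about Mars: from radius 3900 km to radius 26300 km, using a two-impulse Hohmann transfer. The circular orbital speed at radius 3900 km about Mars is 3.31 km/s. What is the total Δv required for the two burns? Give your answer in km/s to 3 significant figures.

Δv = 1.69 km/s

From the circular-orbit relation v² = μ/r at r = 3900 km: μ = v²r = (3.31)² × 3900 = 42728.8 km³/s².
Transfer-ellipse semi-major axis a_t = (r₁ + r₂)/2 = (3900 + 26300)/2 = 15100 km.
At r₁ the circular-orbit speed is v₁ = √(μ/r₁) = 3.310 km/s.
Transfer-orbit speed at r₁ (v² = μ(2/r − 1/a)): v_p = √[μ(2/r₁ − 1/a_t)] = 4.368 km/s.
First burn Δv₁ = |v_p − v₁| = 1.058 km/s.
At r₂, v₂ = √(μ/r₂) = 1.2746 km/s.
Transfer-orbit speed at r₂: v_a = √[μ(2/r₂ − 1/a_t)] = 0.64778 km/s.
Second burn Δv₂ = |v₂ − v_a| = 0.6268 km/s.
Total Δv = Δv₁ + Δv₂ = 1.685 km/s.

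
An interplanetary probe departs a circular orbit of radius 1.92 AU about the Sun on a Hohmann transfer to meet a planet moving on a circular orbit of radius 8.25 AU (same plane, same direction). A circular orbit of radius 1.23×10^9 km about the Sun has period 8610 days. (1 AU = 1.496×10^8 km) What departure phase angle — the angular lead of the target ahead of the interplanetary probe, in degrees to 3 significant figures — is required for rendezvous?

φ = 92.9°

From Kepler's third law T² = 4π²r³/μ at r = 1.23×10^9 km, T = 8610 days = 8610 × 86400 s = 7.43904×10^8 s: μ = 4π²r³/T² = 1.32752×10^11 km³/s².
In km: r₁ = 1.92 × 1.496×10^8 = 2.87232×10^8 km; r₂ = 8.25 × 1.496×10^8 = 1.2342×10^9 km.
The Hohmann ellipse has a_t = (r₁ + r₂)/2 = 7.60716×10^8 km.
Transfer time t = π√(a_t³/μ) = 1.8091×10^8 s.
The target's mean motion on its circular orbit is ω₂ = √(μ/r₂³) = 8.4032×10^-9 rad/s.
Angle swept by the target during transfer: ω₂·t = 1.5202 rad = 87.10°.
The interplanetary probe traverses 180° on the transfer ellipse, so the target must lead by 180° − 87.10° = 92.9°.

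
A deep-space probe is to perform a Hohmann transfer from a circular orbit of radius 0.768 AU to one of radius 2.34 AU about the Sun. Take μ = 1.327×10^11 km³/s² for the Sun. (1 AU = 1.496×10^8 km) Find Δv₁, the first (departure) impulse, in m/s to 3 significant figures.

In km: r₁ = 0.768 × 1.496×10^8 = 1.148928×10^8 km; r₂ = 2.34 × 1.496×10^8 = 3.50064×10^8 km.
The Hohmann ellipse has a_t = (r₁ + r₂)/2 = 2.324784×10^8 km.
Circular speed at r = 1.148928×10^8 km: v_c = √(μ/r) = 33.985 km/s.
Vis-viva on the transfer ellipse at r = 1.148928×10^8 km gives v_t = √[μ(2/r − 1/a_t)] = 41.703 km/s.
Δv₁ = |v_t − v_c| = |41.703 − 33.985| = 7.718 km/s.

Δv₁ = 7720 m/s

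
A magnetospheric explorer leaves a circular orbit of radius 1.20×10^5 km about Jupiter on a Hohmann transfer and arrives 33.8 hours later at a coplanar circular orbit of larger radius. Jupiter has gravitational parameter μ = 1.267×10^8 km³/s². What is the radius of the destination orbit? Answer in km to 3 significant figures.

r₂ = 1.03×10^6 km

Transfer time t = 33.8 hours = 1.2168×10^5 s, and t = π√(a_t³/μ).
So a_t = (μ t²/π²)^(1/3) = (1.267×10^8 × (1.2168×10^5)² / π²)^(1/3) = 5.7496×10^5 km.
Since a_t = (r₁ + r₂)/2, r₂ = 2a_t − r₁ = 2×5.7496×10^5 − 1.200×10^5 = 1.02992×10^6 km.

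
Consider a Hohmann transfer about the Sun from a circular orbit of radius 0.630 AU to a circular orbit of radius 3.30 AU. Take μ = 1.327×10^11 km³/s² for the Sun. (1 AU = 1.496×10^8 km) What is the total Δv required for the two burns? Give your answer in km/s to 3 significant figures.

Δv = 18.2 km/s

In km: r₁ = 0.630 × 1.496×10^8 = 9.4248×10^7 km; r₂ = 3.30 × 1.496×10^8 = 4.9368×10^8 km.
The Hohmann ellipse has a_t = (r₁ + r₂)/2 = 2.93964×10^8 km.
Circular speed at r₁: v₁ = √(μ/r₁) = √(1.327×10^11/9.4248×10^7) = 37.523 km/s.
On the transfer ellipse at r₁, v² = μ(2/r − 1/a) gives v_p = √[μ(2/r₁ − 1/a_t)] = 48.627 km/s.
First burn Δv₁ = |v_p − v₁| = 11.104 km/s.
Circular speed at r₂: v₂ = √(μ/r₂) = 16.39505 km/s.
Transfer-orbit speed at r₂: v_a = √[μ(2/r₂ − 1/a_t)] = 9.283285 km/s.
Second burn Δv₂ = |v₂ − v_a| = 7.1118 km/s.
Total Δv = Δv₁ + Δv₂ = 18.22 km/s.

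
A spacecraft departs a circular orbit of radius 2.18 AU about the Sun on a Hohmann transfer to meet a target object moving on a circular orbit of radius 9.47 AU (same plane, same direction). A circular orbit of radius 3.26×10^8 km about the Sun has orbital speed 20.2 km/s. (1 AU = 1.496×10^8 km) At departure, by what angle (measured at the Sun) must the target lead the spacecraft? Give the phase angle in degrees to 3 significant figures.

From the circular-orbit relation v² = μ/r at r = 3.26×10^8 km: μ = v²r = (20.2)² × 3.26×10^8 = 1.33021×10^11 km³/s².
In km: r₁ = 2.18 × 1.496×10^8 = 3.26128×10^8 km; r₂ = 9.47 × 1.496×10^8 = 1.416712×10^9 km.
The Hohmann ellipse has a_t = (r₁ + r₂)/2 = 8.7142×10^8 km.
The half-period of the transfer ellipse is t = π√(a_t³/μ) = 2.2158×10^8 s.
Target angular speed ω₂ = √(μ/r₂³) = 6.8397×10^-9 rad/s.
Angle swept by the target during transfer: ω₂·t = 1.5155 rad = 86.83°.
The spacecraft traverses 180° on the transfer ellipse, so the target must lead by 180° − 86.83° = 93.2°.

φ = 93.2°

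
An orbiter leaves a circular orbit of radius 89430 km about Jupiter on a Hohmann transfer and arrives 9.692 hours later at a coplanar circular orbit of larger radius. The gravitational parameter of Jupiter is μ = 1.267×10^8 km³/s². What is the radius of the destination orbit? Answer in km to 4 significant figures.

Transfer time t = 9.692 hours = 34891.2 s, and t = π√(a_t³/μ).
So a_t = (μ t²/π²)^(1/3) = (1.267×10^8 × (34891.2)² / π²)^(1/3) = 2.5002×10^5 km.
Since a_t = (r₁ + r₂)/2, r₂ = 2a_t − r₁ = 2×2.5002×10^5 − 89430 = 4.1061×10^5 km.

r₂ = 4.106×10^5 km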